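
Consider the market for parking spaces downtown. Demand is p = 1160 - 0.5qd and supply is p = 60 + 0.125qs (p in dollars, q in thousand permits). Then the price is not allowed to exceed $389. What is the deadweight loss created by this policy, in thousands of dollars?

0

Rearranging demand gives qd = 2320 - 2p; rearranging supply gives qs = 8p - 480. In a free market, 2320 - 2p = 8p - 480 gives the equilibrium p* = 280, q* = 1760.
Since 389 is above p* = 280, the ceiling does not bind and the free-market outcome prevails.
Since the control does not bind, no trades are prevented and deadweight loss is zero.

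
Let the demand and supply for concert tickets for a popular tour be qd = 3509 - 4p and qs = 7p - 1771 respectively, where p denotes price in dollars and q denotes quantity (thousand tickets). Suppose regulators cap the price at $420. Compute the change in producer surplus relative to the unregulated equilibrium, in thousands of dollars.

In a free market, 3509 - 4p = 7p - 1771 gives the equilibrium p* = 480, q* = 1589.
Because the ceiling (420) lies below the market-clearing price, it is binding.
At p = 420: qd = 3509 - 4·420 = 1829 and qs = 7·420 - 1771 = 1169.
Producer surplus without the control is ½ · (480 - 253) · 1589 = 180351.5.
With the ceiling, producers sell 1169 units at 420, so PS = ½ · (420 - 253) · 1169 = 97611.5.
Change in producer surplus = 97611.5 - 180351.5 = -82740.

-82740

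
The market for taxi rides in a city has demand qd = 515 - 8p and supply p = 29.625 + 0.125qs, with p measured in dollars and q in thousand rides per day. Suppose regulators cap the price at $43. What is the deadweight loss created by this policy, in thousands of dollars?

Rearranging supply gives qs = 8p - 237. Setting quantity demanded equal to quantity supplied, 515 - 8p = 8p - 237, gives p* = 47 and q* = 139.
The ceiling of 43 is below the equilibrium price 47, so it binds.
At p = 43: qd = 515 - 8·43 = 171 and qs = 8·43 - 237 = 107.
Quantity traded falls to 107. At q = 107 the demand price is (515 - 107)/8 = 51 and the supply price is (237 + 107)/8 = 43.
Deadweight loss = ½ · (51 - 43) · (139 - 107) = ½ · 8 · 32 = 128.

128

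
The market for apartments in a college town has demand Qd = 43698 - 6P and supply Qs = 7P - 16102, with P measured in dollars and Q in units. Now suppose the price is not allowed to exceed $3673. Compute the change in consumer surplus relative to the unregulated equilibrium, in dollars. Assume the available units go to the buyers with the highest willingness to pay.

In a free market, 43698 - 6P = 7P - 16102 gives the equilibrium P* = 4600, Q* = 16098.
Because the ceiling (3673) lies below the market-clearing price, it is binding.
At P = 3673: Qd = 43698 - 6·3673 = 21660 and Qs = 7·3673 - 16102 = 9609.
Consumer surplus without the control is ½ · (7283 - 4600) · 16098 = 21595467.
With the ceiling, 9609 units are sold at 3673 (assume they go to the highest-value buyers). The demand price at Q = 9609 is 5681.5, so CS = ½ · [(7283 - 3673) + (5681.5 - 3673)] · 9609 = 26994083.25.
Change in consumer surplus = 26994083.25 - 21595467 = 5398616.25.

5398616.25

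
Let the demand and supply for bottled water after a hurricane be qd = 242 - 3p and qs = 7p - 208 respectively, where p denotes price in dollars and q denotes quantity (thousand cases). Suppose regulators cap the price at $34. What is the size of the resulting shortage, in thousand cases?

110

Without the control the market clears where 242 - 3p = 7p - 208, i.e. p* = 45 and q* = 107.
Since 34 < 45, the ceiling is binding.
At p = 34: qd = 242 - 3·34 = 140 and qs = 7·34 - 208 = 30.
Shortage = qd - qs = 140 - 30 = 110.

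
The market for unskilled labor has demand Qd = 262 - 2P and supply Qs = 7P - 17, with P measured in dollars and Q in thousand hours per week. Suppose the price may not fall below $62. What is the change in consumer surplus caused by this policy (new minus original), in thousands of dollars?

Without the control the market clears where 262 - 2P = 7P - 17, i.e. P* = 31 and Q* = 200.
Because the floor (62) lies above the market-clearing price, it is binding.
At P = 62: Qd = 262 - 2·62 = 138 and Qs = 7·62 - 17 = 417.
Consumer surplus without the control is ½ · (131 - 31) · 200 = 10000.
With the floor, consumers buy 138 units at 62, so CS = ½ · (131 - 62) · 138 = 4761.
Change in consumer surplus = 4761 - 10000 = -5239.

-5239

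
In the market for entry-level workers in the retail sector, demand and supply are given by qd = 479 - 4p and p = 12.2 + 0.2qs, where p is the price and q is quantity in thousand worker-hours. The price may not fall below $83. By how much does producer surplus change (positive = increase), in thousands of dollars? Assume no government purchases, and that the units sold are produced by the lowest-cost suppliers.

Rearranging supply gives qs = 5p - 61. Without the control the market clears where 479 - 4p = 5p - 61, i.e. p* = 60 and q* = 239.
The floor of 83 is above the equilibrium price 60, so it binds.
At p = 83: qd = 479 - 4·83 = 147 and qs = 5·83 - 61 = 354.
Producer surplus without the control is ½ · (60 - 12.2) · 239 = 5712.1.
With the floor, 147 units are sold at 83. The supply price at q = 147 is 41.6, so PS = ½ · [(83 - 12.2) + (83 - 41.6)] · 147 = 8246.7.
Change in producer surplus = 8246.7 - 5712.1 = 2534.6.

2534.6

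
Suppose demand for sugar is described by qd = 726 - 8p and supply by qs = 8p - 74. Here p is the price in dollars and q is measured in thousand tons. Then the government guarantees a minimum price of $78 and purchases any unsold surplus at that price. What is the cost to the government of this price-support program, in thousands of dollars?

In a free market, 726 - 8p = 8p - 74 gives the equilibrium p* = 50, q* = 326.
Because the floor (78) lies above the market-clearing price, it is binding.
At p = 78: qd = 726 - 8·78 = 102 and qs = 8·78 - 74 = 550.
Surplus = qs - qd = 448.
Government expenditure = surplus × support price = 448 × 78 = 34944.

34944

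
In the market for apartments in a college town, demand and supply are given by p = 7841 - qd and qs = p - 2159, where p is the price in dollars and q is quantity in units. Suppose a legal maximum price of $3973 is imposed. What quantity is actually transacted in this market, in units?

Rearranging demand gives qd = 7841 - p. Setting quantity demanded equal to quantity supplied, 7841 - p = p - 2159, gives p* = 5000 and q* = 2841.
Because the ceiling (3973) lies below the market-clearing price, it is binding.
At p = 3973: qd = 7841 - 3973 = 3868 and qs = 3973 - 2159 = 1814.
The quantity actually transacted is the short side, supply: 1814.

1814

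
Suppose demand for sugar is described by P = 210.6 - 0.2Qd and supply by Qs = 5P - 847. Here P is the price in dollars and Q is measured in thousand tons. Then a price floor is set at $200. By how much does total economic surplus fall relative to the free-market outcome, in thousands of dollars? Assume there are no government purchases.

500

Rearranging demand gives Qd = 1053 - 5P. Equilibrium: 1053 - 5P = 5P - 847, so 1900 = 10P and P* = 190, Q* = 103.
Since 200 > 190, the floor is binding.
At P = 200: Qd = 1053 - 5·200 = 53 and Qs = 5·200 - 847 = 153.
Quantity traded falls to 53. At Q = 53 the demand price is (1053 - 53)/5 = 200 and the supply price is (847 + 53)/5 = 180.
Deadweight loss = ½ · (200 - 180) · (103 - 53) = ½ · 20 · 50 = 500.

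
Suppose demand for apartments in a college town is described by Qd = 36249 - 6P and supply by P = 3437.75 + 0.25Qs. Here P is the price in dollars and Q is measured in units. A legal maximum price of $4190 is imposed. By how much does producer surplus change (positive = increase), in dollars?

-3749490

Rearranging supply gives Qs = 4P - 13751. Without the control the market clears where 36249 - 6P = 4P - 13751, i.e. P* = 5000 and Q* = 6249.
Because the ceiling (4190) lies below the market-clearing price, it is binding.
At P = 4190: Qd = 36249 - 6·4190 = 11109 and Qs = 4·4190 - 13751 = 3009.
Producer surplus without the control is ½ · (5000 - 3437.75) · 6249 = 4881250.125.
With the ceiling, producers sell 3009 units at 4190, so PS = ½ · (4190 - 3437.75) · 3009 = 1131760.125.
Change in producer surplus = 1131760.125 - 4881250.125 = -3749490.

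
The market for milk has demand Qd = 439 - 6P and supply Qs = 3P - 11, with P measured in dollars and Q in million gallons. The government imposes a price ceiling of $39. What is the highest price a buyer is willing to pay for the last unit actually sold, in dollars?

Setting quantity demanded equal to quantity supplied, 439 - 6P = 3P - 11, gives P* = 50 and Q* = 139.
Since 39 < 50, the ceiling is binding.
At P = 39: Qd = 439 - 6·39 = 205 and Qs = 3·39 - 11 = 106.
Only 106 units reach the market. On the demand curve, the marginal buyer's willingness to pay at Q = 106 is (439 - 106)/6 = 55.5.

55.5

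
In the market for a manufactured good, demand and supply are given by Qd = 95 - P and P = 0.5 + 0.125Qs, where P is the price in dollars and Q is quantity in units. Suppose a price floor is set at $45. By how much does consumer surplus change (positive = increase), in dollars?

Rearranging supply gives Qs = 8P - 4. In a free market, 95 - P = 8P - 4 gives the equilibrium P* = 11, Q* = 84.
Since 45 > 11, the floor is binding.
At P = 45: Qd = 95 - 45 = 50 and Qs = 8·45 - 4 = 356.
Consumer surplus without the control is ½ · (95 - 11) · 84 = 3528.
With the floor, consumers buy 50 units at 45, so CS = ½ · (95 - 45) · 50 = 1250.
Change in consumer surplus = 1250 - 3528 = -2278.

-2278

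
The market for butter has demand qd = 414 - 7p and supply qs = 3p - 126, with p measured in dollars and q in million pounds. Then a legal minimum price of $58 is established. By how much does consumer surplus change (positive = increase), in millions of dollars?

-88

In a free market, 414 - 7p = 3p - 126 gives the equilibrium p* = 54, q* = 36.
Since 58 > 54, the floor is binding.
At p = 58: qd = 414 - 7·58 = 8 and qs = 3·58 - 126 = 48.
Consumer surplus without the control is ½ · (414/7 - 54) · 36 = 648/7.
With the floor, consumers buy 8 units at 58, so CS = ½ · (414/7 - 58) · 8 = 32/7.
Change in consumer surplus = 32/7 - 648/7 = -88.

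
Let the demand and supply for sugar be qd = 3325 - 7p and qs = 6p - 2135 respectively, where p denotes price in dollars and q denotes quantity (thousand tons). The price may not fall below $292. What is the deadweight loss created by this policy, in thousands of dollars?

In a free market, 3325 - 7p = 6p - 2135 gives the equilibrium p* = 420, q* = 385.
The floor of 292 is below the equilibrium price 420, so it is not binding; the market clears at p* = 420, q* = 385.
Since the control does not bind, no trades are prevented and deadweight loss is zero.

0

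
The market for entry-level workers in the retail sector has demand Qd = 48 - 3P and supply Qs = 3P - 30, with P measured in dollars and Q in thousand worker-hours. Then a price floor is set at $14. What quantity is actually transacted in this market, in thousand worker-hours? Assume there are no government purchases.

Setting quantity demanded equal to quantity supplied, 48 - 3P = 3P - 30, gives P* = 13 and Q* = 9.
The floor of 14 is above the equilibrium price 13, so it binds.
At P = 14: Qd = 48 - 3·14 = 6 and Qs = 3·14 - 30 = 12.
The quantity actually transacted is the short side, demand: 6.

6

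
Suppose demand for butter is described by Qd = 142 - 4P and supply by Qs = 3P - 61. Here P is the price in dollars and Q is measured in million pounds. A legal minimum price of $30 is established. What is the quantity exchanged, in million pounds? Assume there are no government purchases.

22

In a free market, 142 - 4P = 3P - 61 gives the equilibrium P* = 29, Q* = 26.
Since 30 > 29, the floor is binding.
At P = 30: Qd = 142 - 4·30 = 22 and Qs = 3·30 - 61 = 29.
The quantity actually transacted is the short side, demand: 22.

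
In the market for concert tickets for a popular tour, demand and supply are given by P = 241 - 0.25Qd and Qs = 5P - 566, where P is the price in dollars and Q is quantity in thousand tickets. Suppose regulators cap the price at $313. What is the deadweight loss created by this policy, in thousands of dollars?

0

Rearranging demand gives Qd = 964 - 4P. Setting quantity demanded equal to quantity supplied, 964 - 4P = 5P - 566, gives P* = 170 and Q* = 284.
The ceiling of 313 is above the equilibrium price 170, so it is not binding; the market clears at P* = 170, Q* = 284.
Since the control does not bind, no trades are prevented and deadweight loss is zero.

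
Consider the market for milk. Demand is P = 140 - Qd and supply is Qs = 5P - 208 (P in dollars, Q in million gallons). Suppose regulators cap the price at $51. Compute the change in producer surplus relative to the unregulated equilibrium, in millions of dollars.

-451.5

Rearranging demand gives Qd = 140 - P. Without the control the market clears where 140 - P = 5P - 208, i.e. P* = 58 and Q* = 82.
Because the ceiling (51) lies below the market-clearing price, it is binding.
At P = 51: Qd = 140 - 51 = 89 and Qs = 5·51 - 208 = 47.
Producer surplus without the control is ½ · (58 - 41.6) · 82 = 672.4.
With the ceiling, producers sell 47 units at 51, so PS = ½ · (51 - 41.6) · 47 = 220.9.
Change in producer surplus = 220.9 - 672.4 = -451.5.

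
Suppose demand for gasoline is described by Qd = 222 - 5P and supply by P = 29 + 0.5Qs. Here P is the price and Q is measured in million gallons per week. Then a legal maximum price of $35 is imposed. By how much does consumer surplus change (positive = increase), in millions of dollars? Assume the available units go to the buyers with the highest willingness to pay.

Rearranging supply gives Qs = 2P - 58. Equilibrium: 222 - 5P = 2P - 58, so 280 = 7P and P* = 40, Q* = 22.
The ceiling of 35 is below the equilibrium price 40, so it binds.
At P = 35: Qd = 222 - 5·35 = 47 and Qs = 2·35 - 58 = 12.
Consumer surplus without the control is ½ · (44.4 - 40) · 22 = 48.4.
With the ceiling, 12 units are sold at 35 (assume they go to the highest-value buyers). The demand price at Q = 12 is 42, so CS = ½ · [(44.4 - 35) + (42 - 35)] · 12 = 98.4.
Change in consumer surplus = 98.4 - 48.4 = 50.

50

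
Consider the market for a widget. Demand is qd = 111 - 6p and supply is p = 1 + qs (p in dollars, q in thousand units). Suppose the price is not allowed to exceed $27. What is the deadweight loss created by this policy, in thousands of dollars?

0

Rearranging supply gives qs = p - 1. Setting quantity demanded equal to quantity supplied, 111 - 6p = p - 1, gives p* = 16 and q* = 15.
The ceiling of 27 is above the equilibrium price 16, so it is not binding; the market clears at p* = 16, q* = 15.
Since the control does not bind, no trades are prevented and deadweight loss is zero.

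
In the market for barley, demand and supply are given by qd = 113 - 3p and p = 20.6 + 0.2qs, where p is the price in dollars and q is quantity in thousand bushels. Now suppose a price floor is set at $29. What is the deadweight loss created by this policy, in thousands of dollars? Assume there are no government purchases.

9.6

Rearranging supply gives qs = 5p - 103. Without the control the market clears where 113 - 3p = 5p - 103, i.e. p* = 27 and q* = 32.
Because the floor (29) lies above the market-clearing price, it is binding.
At p = 29: qd = 113 - 3·29 = 26 and qs = 5·29 - 103 = 42.
Quantity traded falls to 26. At q = 26 the demand price is (113 - 26)/3 = 29 and the supply price is (103 + 26)/5 = 25.8.
Deadweight loss = ½ · (29 - 25.8) · (32 - 26) = ½ · 3.2 · 6 = 9.6.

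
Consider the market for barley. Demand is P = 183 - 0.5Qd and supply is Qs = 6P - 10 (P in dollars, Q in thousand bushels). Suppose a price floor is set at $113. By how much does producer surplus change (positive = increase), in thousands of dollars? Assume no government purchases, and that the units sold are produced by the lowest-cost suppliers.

Rearranging demand gives Qd = 366 - 2P. In a free market, 366 - 2P = 6P - 10 gives the equilibrium P* = 47, Q* = 272.
Since 113 > 47, the floor is binding.
At P = 113: Qd = 366 - 2·113 = 140 and Qs = 6·113 - 10 = 668.
Producer surplus without the control is ½ · (47 - 5/3) · 272 = 18496/3.
With the floor, 140 units are sold at 113. The supply price at Q = 140 is 25, so PS = ½ · [(113 - 5/3) + (113 - 25)] · 140 = 41860/3.
Change in producer surplus = 41860/3 - 18496/3 = 7788.

7788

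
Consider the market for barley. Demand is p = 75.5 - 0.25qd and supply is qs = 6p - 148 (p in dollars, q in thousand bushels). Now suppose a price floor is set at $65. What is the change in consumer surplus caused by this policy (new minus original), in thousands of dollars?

Rearranging demand gives qd = 302 - 4p. Setting quantity demanded equal to quantity supplied, 302 - 4p = 6p - 148, gives p* = 45 and q* = 122.
The floor of 65 is above the equilibrium price 45, so it binds.
At p = 65: qd = 302 - 4·65 = 42 and qs = 6·65 - 148 = 242.
Consumer surplus without the control is ½ · (75.5 - 45) · 122 = 1860.5.
With the floor, consumers buy 42 units at 65, so CS = ½ · (75.5 - 65) · 42 = 220.5.
Change in consumer surplus = 220.5 - 1860.5 = -1640.

-1640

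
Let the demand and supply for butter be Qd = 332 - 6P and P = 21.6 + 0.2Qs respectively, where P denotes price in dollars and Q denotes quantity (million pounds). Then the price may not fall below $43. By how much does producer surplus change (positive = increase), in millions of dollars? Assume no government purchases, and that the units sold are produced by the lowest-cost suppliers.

189.6

Rearranging supply gives Qs = 5P - 108. In a free market, 332 - 6P = 5P - 108 gives the equilibrium P* = 40, Q* = 92.
Since 43 > 40, the floor is binding.
At P = 43: Qd = 332 - 6·43 = 74 and Qs = 5·43 - 108 = 107.
Producer surplus without the control is ½ · (40 - 21.6) · 92 = 846.4.
With the floor, 74 units are sold at 43. The supply price at Q = 74 is 36.4, so PS = ½ · [(43 - 21.6) + (43 - 36.4)] · 74 = 1036.
Change in producer surplus = 1036 - 846.4 = 189.6.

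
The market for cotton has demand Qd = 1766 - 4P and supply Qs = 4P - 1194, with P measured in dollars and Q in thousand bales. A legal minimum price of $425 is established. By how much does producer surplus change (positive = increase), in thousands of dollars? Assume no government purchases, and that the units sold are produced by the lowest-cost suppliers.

Without the control the market clears where 1766 - 4P = 4P - 1194, i.e. P* = 370 and Q* = 286.
Since 425 > 370, the floor is binding.
At P = 425: Qd = 1766 - 4·425 = 66 and Qs = 4·425 - 1194 = 506.
Producer surplus without the control is ½ · (370 - 298.5) · 286 = 10224.5.
With the floor, 66 units are sold at 425. The supply price at Q = 66 is 315, so PS = ½ · [(425 - 298.5) + (425 - 315)] · 66 = 7804.5.
Change in producer surplus = 7804.5 - 10224.5 = -2420.

-2420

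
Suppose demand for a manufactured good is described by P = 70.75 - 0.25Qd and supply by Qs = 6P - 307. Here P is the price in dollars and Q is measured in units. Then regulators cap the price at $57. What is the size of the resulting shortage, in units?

20

Rearranging demand gives Qd = 283 - 4P. Without the control the market clears where 283 - 4P = 6P - 307, i.e. P* = 59 and Q* = 47.
Since 57 < 59, the ceiling is binding.
At P = 57: Qd = 283 - 4·57 = 55 and Qs = 6·57 - 307 = 35.
Shortage = Qd - Qs = 55 - 35 = 20.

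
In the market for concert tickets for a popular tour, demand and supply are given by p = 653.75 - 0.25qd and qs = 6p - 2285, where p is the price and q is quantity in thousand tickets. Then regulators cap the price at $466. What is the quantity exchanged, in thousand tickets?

511

Rearranging demand gives qd = 2615 - 4p. Without the control the market clears where 2615 - 4p = 6p - 2285, i.e. p* = 490 and q* = 655.
Since 466 < 490, the ceiling is binding.
At p = 466: qd = 2615 - 4·466 = 751 and qs = 6·466 - 2285 = 511.
The quantity actually transacted is the short side, supply: 511.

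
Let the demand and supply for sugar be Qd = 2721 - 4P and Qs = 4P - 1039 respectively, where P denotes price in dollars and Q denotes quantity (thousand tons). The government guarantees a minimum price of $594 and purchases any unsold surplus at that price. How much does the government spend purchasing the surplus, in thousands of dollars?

Setting quantity demanded equal to quantity supplied, 2721 - 4P = 4P - 1039, gives P* = 470 and Q* = 841.
The floor of 594 is above the equilibrium price 470, so it binds.
At P = 594: Qd = 2721 - 4·594 = 345 and Qs = 4·594 - 1039 = 1337.
Surplus = Qs - Qd = 992.
Government expenditure = surplus × support price = 992 × 594 = 589248.

589248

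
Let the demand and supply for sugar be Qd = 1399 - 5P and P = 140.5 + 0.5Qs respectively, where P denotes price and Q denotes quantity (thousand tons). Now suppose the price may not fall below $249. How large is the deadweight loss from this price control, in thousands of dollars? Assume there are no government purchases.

708.75

Rearranging supply gives Qs = 2P - 281. Without the control the market clears where 1399 - 5P = 2P - 281, i.e. P* = 240 and Q* = 199.
Since 249 > 240, the floor is binding.
At P = 249: Qd = 1399 - 5·249 = 154 and Qs = 2·249 - 281 = 217.
Quantity traded falls to 154. At Q = 154 the demand price is (1399 - 154)/5 = 249 and the supply price is (281 + 154)/2 = 217.5.
Deadweight loss = ½ · (249 - 217.5) · (199 - 154) = ½ · 31.5 · 45 = 708.75.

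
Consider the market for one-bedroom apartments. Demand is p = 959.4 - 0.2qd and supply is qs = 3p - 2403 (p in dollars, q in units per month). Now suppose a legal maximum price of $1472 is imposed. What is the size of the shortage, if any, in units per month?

Rearranging demand gives qd = 4797 - 5p. In a free market, 4797 - 5p = 3p - 2403 gives the equilibrium p* = 900, q* = 297.
The ceiling of 1472 is above the equilibrium price 900, so it is not binding; the market clears at p* = 900, q* = 297.
Since the control does not bind, there is no shortage.

0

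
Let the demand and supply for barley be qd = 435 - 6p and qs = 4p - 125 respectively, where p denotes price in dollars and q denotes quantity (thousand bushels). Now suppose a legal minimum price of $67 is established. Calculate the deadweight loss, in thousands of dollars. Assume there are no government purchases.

907.5

Without the control the market clears where 435 - 6p = 4p - 125, i.e. p* = 56 and q* = 99.
The floor of 67 is above the equilibrium price 56, so it binds.
At p = 67: qd = 435 - 6·67 = 33 and qs = 4·67 - 125 = 143.
Quantity traded falls to 33. At q = 33 the demand price is (435 - 33)/6 = 67 and the supply price is (125 + 33)/4 = 39.5.
Deadweight loss = ½ · (67 - 39.5) · (99 - 33) = ½ · 27.5 · 66 = 907.5.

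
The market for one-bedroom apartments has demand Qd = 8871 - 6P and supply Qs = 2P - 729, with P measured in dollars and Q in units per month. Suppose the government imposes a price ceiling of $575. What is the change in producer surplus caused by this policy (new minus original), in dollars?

-653750

Setting quantity demanded equal to quantity supplied, 8871 - 6P = 2P - 729, gives P* = 1200 and Q* = 1671.
The ceiling of 575 is below the equilibrium price 1200, so it binds.
At P = 575: Qd = 8871 - 6·575 = 5421 and Qs = 2·575 - 729 = 421.
Producer surplus without the control is ½ · (1200 - 364.5) · 1671 = 698060.25.
With the ceiling, producers sell 421 units at 575, so PS = ½ · (575 - 364.5) · 421 = 44310.25.
Change in producer surplus = 44310.25 - 698060.25 = -653750.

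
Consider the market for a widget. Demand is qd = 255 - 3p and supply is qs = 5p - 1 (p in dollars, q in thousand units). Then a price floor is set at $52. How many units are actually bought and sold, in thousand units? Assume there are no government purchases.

In a free market, 255 - 3p = 5p - 1 gives the equilibrium p* = 32, q* = 159.
Because the floor (52) lies above the market-clearing price, it is binding.
At p = 52: qd = 255 - 3·52 = 99 and qs = 5·52 - 1 = 259.
The quantity actually transacted is the short side, demand: 99.

99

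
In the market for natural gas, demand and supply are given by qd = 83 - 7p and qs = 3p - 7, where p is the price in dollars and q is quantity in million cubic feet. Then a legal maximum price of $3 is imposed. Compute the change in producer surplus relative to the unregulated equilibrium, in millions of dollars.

Without the control the market clears where 83 - 7p = 3p - 7, i.e. p* = 9 and q* = 20.
Since 3 < 9, the ceiling is binding.
At p = 3: qd = 83 - 7·3 = 62 and qs = 3·3 - 7 = 2.
Producer surplus without the control is ½ · (9 - 7/3) · 20 = 200/3.
With the ceiling, producers sell 2 units at 3, so PS = ½ · (3 - 7/3) · 2 = 2/3.
Change in producer surplus = 2/3 - 200/3 = -66.

-66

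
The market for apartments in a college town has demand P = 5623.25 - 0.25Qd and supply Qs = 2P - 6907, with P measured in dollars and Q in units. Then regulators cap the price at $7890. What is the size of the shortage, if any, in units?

Rearranging demand gives Qd = 22493 - 4P. Equilibrium: 22493 - 4P = 2P - 6907, so 29400 = 6P and P* = 4900, Q* = 2893.
The ceiling of 7890 is above the equilibrium price 4900, so it is not binding; the market clears at P* = 4900, Q* = 2893.
Since the control does not bind, there is no shortage.

0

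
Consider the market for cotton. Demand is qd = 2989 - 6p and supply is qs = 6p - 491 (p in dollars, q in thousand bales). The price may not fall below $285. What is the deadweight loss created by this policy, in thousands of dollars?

0

Equilibrium: 2989 - 6p = 6p - 491, so 3480 = 12p and p* = 290, q* = 1249.
The floor of 285 is below the equilibrium price 290, so it is not binding; the market clears at p* = 290, q* = 1249.
Since the control does not bind, no trades are prevented and deadweight loss is zero.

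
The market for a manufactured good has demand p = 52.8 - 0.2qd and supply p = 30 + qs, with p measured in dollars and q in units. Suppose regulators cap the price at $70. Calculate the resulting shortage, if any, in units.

Rearranging demand gives qd = 264 - 5p; rearranging supply gives qs = p - 30. Without the control the market clears where 264 - 5p = p - 30, i.e. p* = 49 and q* = 19.
Since 70 is above p* = 49, the ceiling does not bind and the free-market outcome prevails.
Since the control does not bind, there is no shortage.

0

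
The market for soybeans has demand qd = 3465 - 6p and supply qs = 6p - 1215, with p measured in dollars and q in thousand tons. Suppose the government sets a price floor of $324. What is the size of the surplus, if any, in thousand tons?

In a free market, 3465 - 6p = 6p - 1215 gives the equilibrium p* = 390, q* = 1125.
Since 324 is below p* = 390, the floor does not bind and the free-market outcome prevails.
Since the control does not bind, there is no surplus.

0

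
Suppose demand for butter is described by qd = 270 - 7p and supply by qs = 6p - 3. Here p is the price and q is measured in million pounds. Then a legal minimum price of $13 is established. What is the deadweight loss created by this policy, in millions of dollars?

0

In a free market, 270 - 7p = 6p - 3 gives the equilibrium p* = 21, q* = 123.
Since 13 is below p* = 21, the floor does not bind and the free-market outcome prevails.
Since the control does not bind, no trades are prevented and deadweight loss is zero.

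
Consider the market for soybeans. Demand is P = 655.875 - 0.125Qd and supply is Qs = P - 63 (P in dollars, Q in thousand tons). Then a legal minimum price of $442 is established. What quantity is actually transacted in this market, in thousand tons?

527

Rearranging demand gives Qd = 5247 - 8P. In a free market, 5247 - 8P = P - 63 gives the equilibrium P* = 590, Q* = 527.
The floor of 442 is below the equilibrium price 590, so it is not binding; the market clears at P* = 590, Q* = 527.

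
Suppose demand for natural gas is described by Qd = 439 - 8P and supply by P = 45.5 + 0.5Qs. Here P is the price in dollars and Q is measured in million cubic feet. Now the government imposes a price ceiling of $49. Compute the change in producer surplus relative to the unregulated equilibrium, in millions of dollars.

-44

Rearranging supply gives Qs = 2P - 91. Without the control the market clears where 439 - 8P = 2P - 91, i.e. P* = 53 and Q* = 15.
Because the ceiling (49) lies below the market-clearing price, it is binding.
At P = 49: Qd = 439 - 8·49 = 47 and Qs = 2·49 - 91 = 7.
Producer surplus without the control is ½ · (53 - 45.5) · 15 = 56.25.
With the ceiling, producers sell 7 units at 49, so PS = ½ · (49 - 45.5) · 7 = 12.25.
Change in producer surplus = 12.25 - 56.25 = -44.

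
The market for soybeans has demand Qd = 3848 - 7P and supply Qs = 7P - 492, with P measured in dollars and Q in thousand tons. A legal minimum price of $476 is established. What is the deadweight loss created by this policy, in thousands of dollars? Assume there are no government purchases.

Without the control the market clears where 3848 - 7P = 7P - 492, i.e. P* = 310 and Q* = 1678.
The floor of 476 is above the equilibrium price 310, so it binds.
At P = 476: Qd = 3848 - 7·476 = 516 and Qs = 7·476 - 492 = 2840.
Quantity traded falls to 516. At Q = 516 the demand price is (3848 - 516)/7 = 476 and the supply price is (492 + 516)/7 = 144.
Deadweight loss = ½ · (476 - 144) · (1678 - 516) = ½ · 332 · 1162 = 192892.

192892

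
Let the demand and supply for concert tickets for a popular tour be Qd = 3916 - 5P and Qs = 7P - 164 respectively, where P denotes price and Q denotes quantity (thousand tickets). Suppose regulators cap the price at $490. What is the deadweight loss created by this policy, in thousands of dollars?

0

In a free market, 3916 - 5P = 7P - 164 gives the equilibrium P* = 340, Q* = 2216.
Since 490 is above P* = 340, the ceiling does not bind and the free-market outcome prevails.
Since the control does not bind, no trades are prevented and deadweight loss is zero.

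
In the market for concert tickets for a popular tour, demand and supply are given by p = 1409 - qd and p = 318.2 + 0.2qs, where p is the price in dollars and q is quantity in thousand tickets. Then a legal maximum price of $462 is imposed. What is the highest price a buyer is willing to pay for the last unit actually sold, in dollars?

Rearranging demand gives qd = 1409 - p; rearranging supply gives qs = 5p - 1591. Without the control the market clears where 1409 - p = 5p - 1591, i.e. p* = 500 and q* = 909.
Since 462 < 500, the ceiling is binding.
At p = 462: qd = 1409 - 462 = 947 and qs = 5·462 - 1591 = 719.
Only 719 units reach the market. On the demand curve, the marginal buyer's willingness to pay at q = 719 is (1409 - 719) = 690.

690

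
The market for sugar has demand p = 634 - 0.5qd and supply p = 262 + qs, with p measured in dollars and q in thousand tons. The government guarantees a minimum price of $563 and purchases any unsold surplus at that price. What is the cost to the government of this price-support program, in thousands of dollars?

Rearranging demand gives qd = 1268 - 2p; rearranging supply gives qs = p - 262. In a free market, 1268 - 2p = p - 262 gives the equilibrium p* = 510, q* = 248.
Since 563 > 510, the floor is binding.
At p = 563: qd = 1268 - 2·563 = 142 and qs = 563 - 262 = 301.
Surplus = qs - qd = 159.
Government expenditure = surplus × support price = 159 × 563 = 89517.

89517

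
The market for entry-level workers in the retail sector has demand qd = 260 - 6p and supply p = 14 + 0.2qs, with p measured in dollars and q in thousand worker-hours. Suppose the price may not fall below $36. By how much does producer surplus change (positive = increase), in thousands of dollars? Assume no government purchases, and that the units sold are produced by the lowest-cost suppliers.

Rearranging supply gives qs = 5p - 70. Setting quantity demanded equal to quantity supplied, 260 - 6p = 5p - 70, gives p* = 30 and q* = 80.
The floor of 36 is above the equilibrium price 30, so it binds.
At p = 36: qd = 260 - 6·36 = 44 and qs = 5·36 - 70 = 110.
Producer surplus without the control is ½ · (30 - 14) · 80 = 640.
With the floor, 44 units are sold at 36. The supply price at q = 44 is 22.8, so PS = ½ · [(36 - 14) + (36 - 22.8)] · 44 = 774.4.
Change in producer surplus = 774.4 - 640 = 134.4.

134.4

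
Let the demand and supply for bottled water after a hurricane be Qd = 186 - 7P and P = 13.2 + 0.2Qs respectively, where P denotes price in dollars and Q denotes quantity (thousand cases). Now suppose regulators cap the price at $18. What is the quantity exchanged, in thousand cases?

24

Rearranging supply gives Qs = 5P - 66. Equilibrium: 186 - 7P = 5P - 66, so 252 = 12P and P* = 21, Q* = 39.
The ceiling of 18 is below the equilibrium price 21, so it binds.
At P = 18: Qd = 186 - 7·18 = 60 and Qs = 5·18 - 66 = 24.
The quantity actually transacted is the short side, supply: 24.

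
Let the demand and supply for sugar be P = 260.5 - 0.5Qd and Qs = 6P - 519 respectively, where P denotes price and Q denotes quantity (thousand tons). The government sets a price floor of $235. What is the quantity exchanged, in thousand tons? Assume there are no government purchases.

51

Rearranging demand gives Qd = 521 - 2P. In a free market, 521 - 2P = 6P - 519 gives the equilibrium P* = 130, Q* = 261.
Because the floor (235) lies above the market-clearing price, it is binding.
At P = 235: Qd = 521 - 2·235 = 51 and Qs = 6·235 - 519 = 891.
The quantity actually transacted is the short side, demand: 51.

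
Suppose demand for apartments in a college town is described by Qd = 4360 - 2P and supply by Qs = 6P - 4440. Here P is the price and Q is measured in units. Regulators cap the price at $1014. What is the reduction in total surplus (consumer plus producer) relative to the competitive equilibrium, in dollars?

Without the control the market clears where 4360 - 2P = 6P - 4440, i.e. P* = 1100 and Q* = 2160.
The ceiling of 1014 is below the equilibrium price 1100, so it binds.
At P = 1014: Qd = 4360 - 2·1014 = 2332 and Qs = 6·1014 - 4440 = 1644.
Quantity traded falls to 1644. At Q = 1644 the demand price is (4360 - 1644)/2 = 1358 and the supply price is (4440 + 1644)/6 = 1014.
Deadweight loss = ½ · (1358 - 1014) · (2160 - 1644) = ½ · 344 · 516 = 88752.

88752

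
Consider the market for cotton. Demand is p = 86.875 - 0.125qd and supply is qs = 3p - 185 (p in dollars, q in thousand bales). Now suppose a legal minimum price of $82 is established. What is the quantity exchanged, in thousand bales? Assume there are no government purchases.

39

Rearranging demand gives qd = 695 - 8p. In a free market, 695 - 8p = 3p - 185 gives the equilibrium p* = 80, q* = 55.
Because the floor (82) lies above the market-clearing price, it is binding.
At p = 82: qd = 695 - 8·82 = 39 and qs = 3·82 - 185 = 61.
The quantity actually transacted is the short side, demand: 39.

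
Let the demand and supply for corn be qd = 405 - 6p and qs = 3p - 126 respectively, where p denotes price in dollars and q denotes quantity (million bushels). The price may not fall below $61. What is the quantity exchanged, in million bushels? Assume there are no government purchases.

39

Without the control the market clears where 405 - 6p = 3p - 126, i.e. p* = 59 and q* = 51.
The floor of 61 is above the equilibrium price 59, so it binds.
At p = 61: qd = 405 - 6·61 = 39 and qs = 3·61 - 126 = 57.
The quantity actually transacted is the short side, demand: 39.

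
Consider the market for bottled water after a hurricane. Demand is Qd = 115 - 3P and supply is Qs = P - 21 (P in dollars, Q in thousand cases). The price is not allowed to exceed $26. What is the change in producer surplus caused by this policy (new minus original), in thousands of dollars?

Without the control the market clears where 115 - 3P = P - 21, i.e. P* = 34 and Q* = 13.
Because the ceiling (26) lies below the market-clearing price, it is binding.
At P = 26: Qd = 115 - 3·26 = 37 and Qs = 26 - 21 = 5.
Producer surplus without the control is ½ · (34 - 21) · 13 = 84.5.
With the ceiling, producers sell 5 units at 26, so PS = ½ · (26 - 21) · 5 = 12.5.
Change in producer surplus = 12.5 - 84.5 = -72.

-72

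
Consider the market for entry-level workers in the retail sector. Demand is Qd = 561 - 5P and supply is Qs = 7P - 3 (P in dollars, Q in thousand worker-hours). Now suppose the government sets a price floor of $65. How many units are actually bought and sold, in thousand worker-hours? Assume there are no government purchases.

Setting quantity demanded equal to quantity supplied, 561 - 5P = 7P - 3, gives P* = 47 and Q* = 326.
Because the floor (65) lies above the market-clearing price, it is binding.
At P = 65: Qd = 561 - 5·65 = 236 and Qs = 7·65 - 3 = 452.
The quantity actually transacted is the short side, demand: 236.

236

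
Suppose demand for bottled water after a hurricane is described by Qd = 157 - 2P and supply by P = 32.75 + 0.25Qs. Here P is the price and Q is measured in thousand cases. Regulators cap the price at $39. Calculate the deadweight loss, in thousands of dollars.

Rearranging supply gives Qs = 4P - 131. Equilibrium: 157 - 2P = 4P - 131, so 288 = 6P and P* = 48, Q* = 61.
Since 39 < 48, the ceiling is binding.
At P = 39: Qd = 157 - 2·39 = 79 and Qs = 4·39 - 131 = 25.
Quantity traded falls to 25. At Q = 25 the demand price is (157 - 25)/2 = 66 and the supply price is (131 + 25)/4 = 39.
Deadweight loss = ½ · (66 - 39) · (61 - 25) = ½ · 27 · 36 = 486.

486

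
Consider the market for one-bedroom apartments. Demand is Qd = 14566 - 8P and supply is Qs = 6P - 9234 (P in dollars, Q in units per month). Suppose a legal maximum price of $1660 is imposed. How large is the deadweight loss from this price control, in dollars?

In a free market, 14566 - 8P = 6P - 9234 gives the equilibrium P* = 1700, Q* = 966.
Since 1660 < 1700, the ceiling is binding.
At P = 1660: Qd = 14566 - 8·1660 = 1286 and Qs = 6·1660 - 9234 = 726.
Quantity traded falls to 726. At Q = 726 the demand price is (14566 - 726)/8 = 1730 and the supply price is (9234 + 726)/6 = 1660.
Deadweight loss = ½ · (1730 - 1660) · (966 - 726) = ½ · 70 · 240 = 8400.

8400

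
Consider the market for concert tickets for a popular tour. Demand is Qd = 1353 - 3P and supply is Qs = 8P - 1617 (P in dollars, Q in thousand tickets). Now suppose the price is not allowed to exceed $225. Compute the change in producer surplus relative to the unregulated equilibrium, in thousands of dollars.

-16335

Equilibrium: 1353 - 3P = 8P - 1617, so 2970 = 11P and P* = 270, Q* = 543.
Since 225 < 270, the ceiling is binding.
At P = 225: Qd = 1353 - 3·225 = 678 and Qs = 8·225 - 1617 = 183.
Producer surplus without the control is ½ · (270 - 202.125) · 543 = 18428.0625.
With the ceiling, producers sell 183 units at 225, so PS = ½ · (225 - 202.125) · 183 = 2093.0625.
Change in producer surplus = 2093.0625 - 18428.0625 = -16335.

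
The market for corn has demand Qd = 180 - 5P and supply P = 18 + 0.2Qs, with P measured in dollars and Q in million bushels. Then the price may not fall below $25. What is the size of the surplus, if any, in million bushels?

0

Rearranging supply gives Qs = 5P - 90. Setting quantity demanded equal to quantity supplied, 180 - 5P = 5P - 90, gives P* = 27 and Q* = 45.
The floor of 25 is below the equilibrium price 27, so it is not binding; the market clears at P* = 27, Q* = 45.
Since the control does not bind, there is no surplus.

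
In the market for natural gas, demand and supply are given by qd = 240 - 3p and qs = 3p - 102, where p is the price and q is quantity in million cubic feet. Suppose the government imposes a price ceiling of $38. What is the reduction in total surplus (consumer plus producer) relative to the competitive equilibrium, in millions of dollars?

1083

Without the control the market clears where 240 - 3p = 3p - 102, i.e. p* = 57 and q* = 69.
Since 38 < 57, the ceiling is binding.
At p = 38: qd = 240 - 3·38 = 126 and qs = 3·38 - 102 = 12.
Quantity traded falls to 12. At q = 12 the demand price is (240 - 12)/3 = 76 and the supply price is (102 + 12)/3 = 38.
Deadweight loss = ½ · (76 - 38) · (69 - 12) = ½ · 38 · 57 = 1083.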